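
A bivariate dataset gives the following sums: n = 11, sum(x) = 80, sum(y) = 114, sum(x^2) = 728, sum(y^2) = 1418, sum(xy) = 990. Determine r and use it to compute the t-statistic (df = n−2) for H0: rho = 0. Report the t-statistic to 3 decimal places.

Numerator: nΣxy − (Σx)(Σy) = 11·990 − (80)(114) = 1770
Denominator: √[(nΣx²−(Σx)²)(nΣy²−(Σy)²)]
  nΣx²−(Σx)² = 11·728 − 6400 = 1608;  nΣy²−(Σy)² = 11·1418 − 12996 = 2602
  √(1608·2602) = √4184016 = 2045.4867
r = 1770 / 2045.4867 = 0.8653
t = r·√(n−2)/√(1−r²) = 0.8653·√9 / √(1−0.748744) = 2.595900 / 0.501254 = 5.179

5.179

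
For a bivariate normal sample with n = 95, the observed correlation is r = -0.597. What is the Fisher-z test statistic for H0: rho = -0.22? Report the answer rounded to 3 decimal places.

-4.458

z_r = atanh(-0.597) = -0.688473,  z_0 = atanh(-0.22) = -0.223656
SE = 1/√(n−3) = 1/√92 = 0.104257
z = (z_r − z_0)/SE = (-0.688473 − (-0.223656)) / 0.104257 = -0.464817 / 0.104257 = -4.458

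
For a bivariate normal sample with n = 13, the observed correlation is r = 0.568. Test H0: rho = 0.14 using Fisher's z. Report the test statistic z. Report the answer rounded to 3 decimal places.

Fisher z: atanh(0.568) = 0.644565, atanh(0.14) = 0.140926
z = (z_r − z_0)·√(n−3) = (0.644565 − 0.140926)·√10 = 0.503639 · 3.162278 = 1.593

1.593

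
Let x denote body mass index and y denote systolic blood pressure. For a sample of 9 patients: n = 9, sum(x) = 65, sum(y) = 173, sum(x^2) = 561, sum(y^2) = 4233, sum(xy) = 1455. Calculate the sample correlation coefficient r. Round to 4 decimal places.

0.7131

S_xy = nΣxy − ΣxΣy = 9·1455 − 65·173 = 13095 − 11245 = 1850
S_xx = nΣx² − (Σx)² = 9·561 − 65² = 5049 − 4225 = 824
S_yy = nΣy² − (Σy)² = 9·4233 − 173² = 38097 − 29929 = 8168
r = S_xy / √(S_xx·S_yy) = 1850 / √(824·8168) = 1850 / √6730432 = 1850 / 2594.3076 = 0.7131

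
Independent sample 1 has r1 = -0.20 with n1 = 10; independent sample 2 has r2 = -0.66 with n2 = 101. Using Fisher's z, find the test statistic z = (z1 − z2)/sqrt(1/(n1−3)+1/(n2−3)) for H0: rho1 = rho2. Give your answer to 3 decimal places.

1.508

Fisher z-transforms: z1 = atanh(-0.20) = -0.202733, z2 = atanh(-0.66) = -0.792814; difference d = 0.590081
Var(d) = 1/7 + 1/98 = 0.1428571 + 0.0102041 = 0.1530612
z = d/√Var(d) = 0.590081 / √0.1530612 = 0.590081 / 0.391230 = 1.508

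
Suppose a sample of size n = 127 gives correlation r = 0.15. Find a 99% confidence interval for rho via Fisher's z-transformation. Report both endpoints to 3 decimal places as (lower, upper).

(-0.080, 0.365)

z_r = atanh(0.15) = 0.151140;  SE = 1/√(n−3) = 1/√124 = 0.089803
z-limits: 0.151140 ± 2.576·0.089803 = 0.151140 ± 0.231333 = [-0.080193, 0.382473]
ρ-limits: (tanh -0.080193, tanh 0.382473) = (-0.080, 0.365)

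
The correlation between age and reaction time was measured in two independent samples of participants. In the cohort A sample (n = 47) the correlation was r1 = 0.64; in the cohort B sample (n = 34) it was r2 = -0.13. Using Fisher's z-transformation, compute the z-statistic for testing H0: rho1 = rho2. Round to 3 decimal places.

3.791

Fisher z-transforms: z1 = atanh(0.64) = 0.758174, z2 = atanh(-0.13) = -0.130740; difference d = 0.888914
Var(d) = 1/44 + 1/31 = 0.0227273 + 0.0322581 = 0.0549854
z = d/√Var(d) = 0.888914 / √0.0549854 = 0.888914 / 0.234490 = 3.791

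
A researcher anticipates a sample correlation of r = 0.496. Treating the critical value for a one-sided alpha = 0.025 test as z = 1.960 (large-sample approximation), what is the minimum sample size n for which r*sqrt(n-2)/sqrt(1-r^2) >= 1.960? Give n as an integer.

r√(n−2)/√(1−r²) ≥ 1.960  ⇔  n−2 ≥ (1.960)²·(1−r²)/r²
(1−r²)/r² = (1−0.246016)/0.246016 = 3.0648
n ≥ 2 + 3.8416·3.0648 = 2 + 11.7737 = 13.7737
⌈13.7737⌉ = 14

14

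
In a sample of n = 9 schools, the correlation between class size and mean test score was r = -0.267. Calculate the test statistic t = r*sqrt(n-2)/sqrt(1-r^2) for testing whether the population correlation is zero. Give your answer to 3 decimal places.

-0.733

t = r·√(n−2) / √(1−r²) with r = -0.267, n = 9
  = -0.267·√7 / √(1 − 0.071289)
  = -0.267·2.645751 / 0.963697
  = -0.706416 / 0.963697 = -0.733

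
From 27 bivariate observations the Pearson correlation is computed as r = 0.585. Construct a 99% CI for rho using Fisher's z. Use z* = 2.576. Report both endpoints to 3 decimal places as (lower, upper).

Fisher z: z_r = atanh(r) = ½·ln((1+0.585)/(1−0.585)) = 0.670031
SE(z) = 1/√(n−3) = 1/√24 = 0.204124
99% ⇒ z* = 2.576; margin = 2.576·0.204124 = 0.525823
CI on z-scale: (0.144208, 1.195854)
Back-transform: tanh(0.144208) = 0.143217, tanh(1.195854) = 0.832386

(0.143, 0.832)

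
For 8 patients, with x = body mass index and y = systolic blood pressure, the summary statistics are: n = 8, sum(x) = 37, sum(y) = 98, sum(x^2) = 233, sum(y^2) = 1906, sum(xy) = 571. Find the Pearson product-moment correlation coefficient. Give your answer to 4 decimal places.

0.5636

Numerator: nΣxy − (Σx)(Σy) = 8·571 − (37)(98) = 942
Denominator: √[(nΣx²−(Σx)²)(nΣy²−(Σy)²)]
  nΣx²−(Σx)² = 8·233 − 1369 = 495;  nΣy²−(Σy)² = 8·1906 − 9604 = 5644
  √(495·5644) = √2793780 = 1671.4604
r = 942 / 1671.4604 = 0.5636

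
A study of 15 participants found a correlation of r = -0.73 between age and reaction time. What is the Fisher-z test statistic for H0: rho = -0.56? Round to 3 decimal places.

-1.025

z_r = atanh(-0.73) = -0.928727,  z_0 = atanh(-0.56) = -0.632833
SE = 1/√(n−3) = 1/√12 = 0.288675
z = (z_r − z_0)/SE = (-0.928727 − (-0.632833)) / 0.288675 = -0.295894 / 0.288675 = -1.025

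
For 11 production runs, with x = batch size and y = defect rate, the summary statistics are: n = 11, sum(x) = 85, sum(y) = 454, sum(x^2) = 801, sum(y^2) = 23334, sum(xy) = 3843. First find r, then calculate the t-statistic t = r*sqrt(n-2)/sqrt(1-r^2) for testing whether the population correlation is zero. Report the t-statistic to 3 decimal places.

1.354

S_xy = nΣxy − ΣxΣy = 11·3843 − 85·454 = 42273 − 38590 = 3683
S_xx = nΣx² − (Σx)² = 11·801 − 85² = 8811 − 7225 = 1586
S_yy = nΣy² − (Σy)² = 11·23334 − 454² = 256674 − 206116 = 50558
r = S_xy / √(S_xx·S_yy) = 3683 / √(1586·50558) = 3683 / √80184988 = 3683 / 8954.6071 = 0.4113
t = r·√(n−2)/√(1−r²) = 0.4113·√9 / √(1−0.169168) = 1.233900 / 0.911500 = 1.354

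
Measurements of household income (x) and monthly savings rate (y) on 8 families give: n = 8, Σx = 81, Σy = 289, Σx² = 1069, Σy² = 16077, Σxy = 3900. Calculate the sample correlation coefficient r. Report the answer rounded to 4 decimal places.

S_xy = nΣxy − ΣxΣy = 8·3900 − 81·289 = 31200 − 23409 = 7791
S_xx = nΣx² − (Σx)² = 8·1069 − 81² = 8552 − 6561 = 1991
S_yy = nΣy² − (Σy)² = 8·16077 − 289² = 128616 − 83521 = 45095
r = S_xy / √(S_xx·S_yy) = 7791 / √(1991·45095) = 7791 / √89784145 = 7791 / 9475.4496 = 0.8222

0.8222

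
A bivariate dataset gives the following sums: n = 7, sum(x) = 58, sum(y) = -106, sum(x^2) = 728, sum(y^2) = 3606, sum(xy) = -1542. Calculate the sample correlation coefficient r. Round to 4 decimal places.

-0.9433

Numerator: nΣxy − (Σx)(Σy) = 7·(-1542) − (58)(-106) = -4646
Denominator: √[(nΣx²−(Σx)²)(nΣy²−(Σy)²)]
  nΣx²−(Σx)² = 7·728 − 3364 = 1732;  nΣy²−(Σy)² = 7·3606 − 11236 = 14006
  √(1732·14006) = √24258392 = 4925.2809
r = -4646 / 4925.2809 = -0.9433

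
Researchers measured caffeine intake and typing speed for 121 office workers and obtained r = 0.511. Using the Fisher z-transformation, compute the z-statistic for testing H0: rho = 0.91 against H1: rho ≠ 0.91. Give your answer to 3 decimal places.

Fisher z: atanh(0.511) = 0.564082, atanh(0.91) = 1.527524
z = (z_r − z_0)·√(n−3) = (0.564082 − 1.527524)·√118 = -0.963442 · 10.862780 = -10.466

-10.466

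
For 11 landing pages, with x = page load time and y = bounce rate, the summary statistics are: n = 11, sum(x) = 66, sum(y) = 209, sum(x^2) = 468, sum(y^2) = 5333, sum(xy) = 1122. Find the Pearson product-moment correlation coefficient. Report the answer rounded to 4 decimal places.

-0.4215

Numerator: nΣxy − (Σx)(Σy) = 11·1122 − (66)(209) = -1452
Denominator: √[(nΣx²−(Σx)²)(nΣy²−(Σy)²)]
  nΣx²−(Σx)² = 11·468 − 4356 = 792;  nΣy²−(Σy)² = 11·5333 − 43681 = 14982
  √(792·14982) = √11865744 = 3444.6689
r = -1452 / 3444.6689 = -0.4215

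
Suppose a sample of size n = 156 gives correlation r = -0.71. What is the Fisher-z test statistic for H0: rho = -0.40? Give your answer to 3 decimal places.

-5.734

z_r = atanh(-0.71) = -0.887184,  z_0 = atanh(-0.40) = -0.423649
SE = 1/√(n−3) = 1/√153 = 0.080845
z = (z_r − z_0)/SE = (-0.887184 − (-0.423649)) / 0.080845 = -0.463535 / 0.080845 = -5.734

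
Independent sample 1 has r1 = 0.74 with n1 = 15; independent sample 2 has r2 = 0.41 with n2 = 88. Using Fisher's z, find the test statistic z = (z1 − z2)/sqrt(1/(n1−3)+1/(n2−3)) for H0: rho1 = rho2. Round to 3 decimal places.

z1 = atanh(0.74) = 0.950479,  z2 = atanh(0.41) = 0.435611
SE = √(1/(n1−3) + 1/(n2−3)) = √(1/12 + 1/85) = √(0.0833333 + 0.0117647) = √0.0950980 = 0.308380
z = (z1 − z2)/SE = (0.950479 − 0.435611) / 0.308380 = 0.514868 / 0.308380 = 1.670

1.670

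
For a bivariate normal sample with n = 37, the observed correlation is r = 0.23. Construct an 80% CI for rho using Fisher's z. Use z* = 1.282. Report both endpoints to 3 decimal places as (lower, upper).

(0.014, 0.425)

z_r = atanh(0.23) = 0.234189;  SE = 1/√(n−3) = 1/√34 = 0.171499
z-limits: 0.234189 ± 1.282·0.171499 = 0.234189 ± 0.219862 = [0.014327, 0.454051]
ρ-limits: (tanh 0.014327, tanh 0.454051) = (0.014, 0.425)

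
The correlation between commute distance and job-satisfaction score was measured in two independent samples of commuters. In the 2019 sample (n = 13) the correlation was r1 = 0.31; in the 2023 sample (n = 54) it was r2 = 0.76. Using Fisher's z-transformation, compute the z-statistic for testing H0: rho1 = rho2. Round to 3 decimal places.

Fisher z-transforms: z1 = atanh(0.31) = 0.320545, z2 = atanh(0.76) = 0.996215; difference d = -0.675670
Var(d) = 1/10 + 1/51 = 0.1000000 + 0.0196078 = 0.1196078
z = d/√Var(d) = -0.675670 / √0.1196078 = -0.675670 / 0.345844 = -1.954

-1.954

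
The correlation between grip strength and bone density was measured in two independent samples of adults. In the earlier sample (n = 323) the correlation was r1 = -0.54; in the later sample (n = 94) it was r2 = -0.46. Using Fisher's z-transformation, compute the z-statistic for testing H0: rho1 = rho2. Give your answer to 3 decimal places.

z1 = atanh(-0.54) = -0.604156,  z2 = atanh(-0.46) = -0.497311
SE = √(1/(n1−3) + 1/(n2−3)) = √(1/320 + 1/91) = √(0.0031250 + 0.0109890) = √0.0141140 = 0.118802
z = (z1 − z2)/SE = (-0.604156 − (-0.497311)) / 0.118802 = -0.106845 / 0.118802 = -0.899

-0.899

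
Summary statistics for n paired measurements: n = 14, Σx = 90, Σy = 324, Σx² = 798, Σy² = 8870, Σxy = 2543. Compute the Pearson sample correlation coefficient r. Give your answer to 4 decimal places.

0.8387

S_xy = nΣxy − ΣxΣy = 14·2543 − 90·324 = 35602 − 29160 = 6442
S_xx = nΣx² − (Σx)² = 14·798 − 90² = 11172 − 8100 = 3072
S_yy = nΣy² − (Σy)² = 14·8870 − 324² = 124180 − 104976 = 19204
r = S_xy / √(S_xx·S_yy) = 6442 / √(3072·19204) = 6442 / √58994688 = 6442 / 7680.8000 = 0.8387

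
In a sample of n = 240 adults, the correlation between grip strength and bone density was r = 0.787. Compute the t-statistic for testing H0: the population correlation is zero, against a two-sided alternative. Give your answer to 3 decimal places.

t = r·√(n−2) / √(1−r²) with r = 0.787, n = 240
  = 0.787·√238 / √(1 − 0.619369)
  = 0.787·15.427249 / 0.616953
  = 12.141245 / 0.616953 = 19.679

19.679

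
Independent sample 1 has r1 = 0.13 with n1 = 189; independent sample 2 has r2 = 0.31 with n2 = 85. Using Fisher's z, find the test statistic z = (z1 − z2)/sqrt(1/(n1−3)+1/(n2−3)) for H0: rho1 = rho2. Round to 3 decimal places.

Fisher z-transforms: z1 = atanh(0.13) = 0.130740, z2 = atanh(0.31) = 0.320545; difference d = -0.189805
Var(d) = 1/186 + 1/82 = 0.0053763 + 0.0121951 = 0.0175714
z = d/√Var(d) = -0.189805 / √0.0175714 = -0.189805 / 0.132557 = -1.432

-1.432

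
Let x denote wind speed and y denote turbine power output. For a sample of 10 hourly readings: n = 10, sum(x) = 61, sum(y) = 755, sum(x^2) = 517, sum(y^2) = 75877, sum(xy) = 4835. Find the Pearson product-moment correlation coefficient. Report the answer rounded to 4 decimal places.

0.1388

S_xy = nΣxy − ΣxΣy = 10·4835 − 61·755 = 48350 − 46055 = 2295
S_xx = nΣx² − (Σx)² = 10·517 − 61² = 5170 − 3721 = 1449
S_yy = nΣy² − (Σy)² = 10·75877 − 755² = 758770 − 570025 = 188745
r = S_xy / √(S_xx·S_yy) = 2295 / √(1449·188745) = 2295 / √273491505 = 2295 / 16537.5786 = 0.1388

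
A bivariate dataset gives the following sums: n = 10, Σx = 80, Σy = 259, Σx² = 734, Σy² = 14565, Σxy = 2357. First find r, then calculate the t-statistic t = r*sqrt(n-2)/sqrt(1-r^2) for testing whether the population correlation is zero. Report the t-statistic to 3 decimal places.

0.994

Numerator: nΣxy − (Σx)(Σy) = 10·2357 − (80)(259) = 2850
Denominator: √[(nΣx²−(Σx)²)(nΣy²−(Σy)²)]
  nΣx²−(Σx)² = 10·734 − 6400 = 940;  nΣy²−(Σy)² = 10·14565 − 67081 = 78569
  √(940·78569) = √73854860 = 8593.8850
r = 2850 / 8593.8850 = 0.3316
t = r·√(n−2)/√(1−r²) = 0.3316·√8 / √(1−0.109959) = 0.937906 / 0.943420 = 0.994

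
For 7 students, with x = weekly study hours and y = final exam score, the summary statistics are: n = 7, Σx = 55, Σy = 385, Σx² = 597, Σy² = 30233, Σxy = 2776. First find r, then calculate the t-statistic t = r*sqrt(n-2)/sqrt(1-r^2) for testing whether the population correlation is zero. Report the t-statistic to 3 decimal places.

-0.465

Numerator: nΣxy − (Σx)(Σy) = 7·2776 − (55)(385) = -1743
Denominator: √[(nΣx²−(Σx)²)(nΣy²−(Σy)²)]
  nΣx²−(Σx)² = 7·597 − 3025 = 1154;  nΣy²−(Σy)² = 7·30233 − 148225 = 63406
  √(1154·63406) = √73170524 = 8553.9771
r = -1743 / 8553.9771 = -0.2038
t = r·√(n−2)/√(1−r²) = -0.2038·√5 / √(1−0.041534) = -0.455711 / 0.979013 = -0.465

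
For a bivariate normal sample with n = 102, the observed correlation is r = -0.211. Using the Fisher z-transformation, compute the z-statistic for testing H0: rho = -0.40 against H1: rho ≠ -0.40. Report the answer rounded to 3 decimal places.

2.084

Fisher z: atanh(-0.211) = -0.214218, atanh(-0.40) = -0.423649
z = (z_r − z_0)·√(n−3) = (-0.214218 − (-0.423649))·√99 = 0.209431 · 9.949874 = 2.084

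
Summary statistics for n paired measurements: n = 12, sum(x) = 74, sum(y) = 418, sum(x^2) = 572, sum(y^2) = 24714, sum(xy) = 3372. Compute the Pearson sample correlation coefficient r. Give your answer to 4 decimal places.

0.7330

S_xy = nΣxy − ΣxΣy = 12·3372 − 74·418 = 40464 − 30932 = 9532
S_xx = nΣx² − (Σx)² = 12·572 − 74² = 6864 − 5476 = 1388
S_yy = nΣy² − (Σy)² = 12·24714 − 418² = 296568 − 174724 = 121844
r = S_xy / √(S_xx·S_yy) = 9532 / √(1388·121844) = 9532 / √169119472 = 9532 / 13004.5943 = 0.7330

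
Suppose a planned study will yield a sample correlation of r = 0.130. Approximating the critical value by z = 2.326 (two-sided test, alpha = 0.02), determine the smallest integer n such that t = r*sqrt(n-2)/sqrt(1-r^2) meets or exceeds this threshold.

317

Need r·√(n−2)/√(1−r²) ≥ 2.326
√(n−2) ≥ 2.326·√(1−0.016900) / 0.130 = 2.326·0.991514 / 0.130 = 17.7405
n−2 ≥ 314.7253  ⇒  n ≥ 316.7253
Smallest integer n = 317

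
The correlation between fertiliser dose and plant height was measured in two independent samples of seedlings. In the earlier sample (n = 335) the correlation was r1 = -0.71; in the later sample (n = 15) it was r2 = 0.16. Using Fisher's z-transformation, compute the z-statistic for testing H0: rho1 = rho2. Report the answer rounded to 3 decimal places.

z1 = atanh(-0.71) = -0.887184,  z2 = atanh(0.16) = 0.161387
SE = √(1/(n1−3) + 1/(n2−3)) = √(1/332 + 1/12) = √(0.0030120 + 0.0833333) = √0.0863453 = 0.293846
z = (z1 − z2)/SE = (-0.887184 − 0.161387) / 0.293846 = -1.048571 / 0.293846 = -3.568

-3.568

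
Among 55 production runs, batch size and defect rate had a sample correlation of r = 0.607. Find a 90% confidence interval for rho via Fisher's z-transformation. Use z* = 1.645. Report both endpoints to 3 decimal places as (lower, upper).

Fisher z: z_r = atanh(r) = ½·ln((1+0.607)/(1−0.607)) = 0.704157
SE(z) = 1/√(n−3) = 1/√52 = 0.138675
90% ⇒ z* = 1.645; margin = 1.645·0.138675 = 0.228120
CI on z-scale: (0.476037, 0.932277)
Back-transform: tanh(0.476037) = 0.443064, tanh(0.932277) = 0.731654

(0.443, 0.732)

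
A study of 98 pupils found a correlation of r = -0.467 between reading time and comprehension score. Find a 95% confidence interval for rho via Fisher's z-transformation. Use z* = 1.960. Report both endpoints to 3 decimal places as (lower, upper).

(-0.609, -0.296)

Fisher z: z_r = atanh(r) = ½·ln((1+(-0.467))/(1−(-0.467))) = -0.506227
SE(z) = 1/√(n−3) = 1/√95 = 0.102598
95% ⇒ z* = 1.960; margin = 1.960·0.102598 = 0.201092
CI on z-scale: (-0.707319, -0.305135)
Back-transform: tanh(-0.707319) = -0.608993, tanh(-0.305135) = -0.296005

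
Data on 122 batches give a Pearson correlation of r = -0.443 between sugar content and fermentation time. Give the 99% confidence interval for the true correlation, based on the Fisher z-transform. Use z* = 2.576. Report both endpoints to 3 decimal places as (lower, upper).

Fisher z: z_r = atanh(r) = ½·ln((1+(-0.443))/(1−(-0.443))) = -0.475957
SE(z) = 1/√(n−3) = 1/√119 = 0.091670
99% ⇒ z* = 2.576; margin = 2.576·0.091670 = 0.236142
CI on z-scale: (-0.712099, -0.239815)
Back-transform: tanh(-0.712099) = -0.611991, tanh(-0.239815) = -0.235321

(-0.612, -0.235)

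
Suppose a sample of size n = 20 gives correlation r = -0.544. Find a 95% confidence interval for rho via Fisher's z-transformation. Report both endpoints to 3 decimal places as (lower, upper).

Fisher z: z_r = atanh(r) = ½·ln((1+(-0.544))/(1−(-0.544))) = -0.609819
SE(z) = 1/√(n−3) = 1/√17 = 0.242536
95% ⇒ z* = 1.960; margin = 1.960·0.242536 = 0.475371
CI on z-scale: (-1.085190, -0.134448)
Back-transform: tanh(-1.085190) = -0.795116, tanh(-0.134448) = -0.133644

(-0.795, -0.134)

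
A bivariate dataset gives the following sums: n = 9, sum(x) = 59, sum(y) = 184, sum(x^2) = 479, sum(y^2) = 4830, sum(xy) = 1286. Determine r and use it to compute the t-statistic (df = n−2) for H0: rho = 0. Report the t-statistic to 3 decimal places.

0.695

S_xy = nΣxy − ΣxΣy = 9·1286 − 59·184 = 11574 − 10856 = 718
S_xx = nΣx² − (Σx)² = 9·479 − 59² = 4311 − 3481 = 830
S_yy = nΣy² − (Σy)² = 9·4830 − 184² = 43470 − 33856 = 9614
r = S_xy / √(S_xx·S_yy) = 718 / √(830·9614) = 718 / √7979620 = 718 / 2824.8221 = 0.2542
t = r·√(n−2)/√(1−r²) = 0.2542·√7 / √(1−0.064618) = 0.672550 / 0.967151 = 0.695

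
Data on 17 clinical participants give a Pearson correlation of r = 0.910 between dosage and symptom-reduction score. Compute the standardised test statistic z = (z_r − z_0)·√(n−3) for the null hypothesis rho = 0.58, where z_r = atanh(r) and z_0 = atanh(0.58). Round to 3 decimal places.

z_r = atanh(0.910) = 1.527524,  z_0 = atanh(0.58) = 0.662463
SE = 1/√(n−3) = 1/√14 = 0.267261
z = (z_r − z_0)/SE = (1.527524 − 0.662463) / 0.267261 = 0.865061 / 0.267261 = 3.237

3.237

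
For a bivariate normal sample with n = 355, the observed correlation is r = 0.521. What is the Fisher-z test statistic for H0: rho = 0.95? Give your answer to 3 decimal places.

Fisher z: atanh(0.521) = 0.577711, atanh(0.95) = 1.831781
z = (z_r − z_0)·√(n−3) = (0.577711 − 1.831781)·√352 = -1.254070 · 18.761663 = -23.528

-23.528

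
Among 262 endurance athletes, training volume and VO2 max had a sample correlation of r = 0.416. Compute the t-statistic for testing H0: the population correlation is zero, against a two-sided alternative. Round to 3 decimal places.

7.376

1 − r² = 1 − 0.173056 = 0.826944;  √(1−r²) = 0.909365
√(n−2) = √260 = 16.124515
t = r·√(n−2)/√(1−r²) = 0.416 · 16.124515 / 0.909365 = 7.376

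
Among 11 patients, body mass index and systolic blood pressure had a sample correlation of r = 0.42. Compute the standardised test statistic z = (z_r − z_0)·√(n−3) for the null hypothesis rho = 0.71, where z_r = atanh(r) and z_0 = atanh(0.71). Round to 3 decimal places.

Fisher z: atanh(0.42) = 0.447692, atanh(0.71) = 0.887184
z = (z_r − z_0)·√(n−3) = (0.447692 − 0.887184)·√8 = -0.439492 · 2.828427 = -1.243

-1.243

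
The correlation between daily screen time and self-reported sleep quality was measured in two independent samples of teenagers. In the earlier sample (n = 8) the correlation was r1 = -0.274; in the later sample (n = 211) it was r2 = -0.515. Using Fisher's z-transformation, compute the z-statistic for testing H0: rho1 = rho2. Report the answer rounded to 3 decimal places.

Fisher z-transforms: z1 = atanh(-0.274) = -0.281183, z2 = atanh(-0.515) = -0.569511; difference d = 0.288328
Var(d) = 1/5 + 1/208 = 0.2000000 + 0.0048077 = 0.2048077
z = d/√Var(d) = 0.288328 / √0.2048077 = 0.288328 / 0.452557 = 0.637

0.637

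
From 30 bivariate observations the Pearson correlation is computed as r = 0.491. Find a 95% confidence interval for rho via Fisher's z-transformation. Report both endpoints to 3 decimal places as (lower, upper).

z_r = atanh(0.491) = 0.537377;  SE = 1/√(n−3) = 1/√27 = 0.192450
z-limits: 0.537377 ± 1.960·0.192450 = 0.537377 ± 0.377202 = [0.160175, 0.914579]
ρ-limits: (tanh 0.160175, tanh 0.914579) = (0.159, 0.723)

(0.159, 0.723)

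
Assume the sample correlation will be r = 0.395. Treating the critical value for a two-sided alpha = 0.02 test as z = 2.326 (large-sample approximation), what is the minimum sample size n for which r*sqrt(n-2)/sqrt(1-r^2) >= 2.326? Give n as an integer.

32

Need r·√(n−2)/√(1−r²) ≥ 2.326
√(n−2) ≥ 2.326·√(1−0.156025) / 0.395 = 2.326·0.918681 / 0.395 = 5.4098
n−2 ≥ 29.2659  ⇒  n ≥ 31.2659
Smallest integer n = 32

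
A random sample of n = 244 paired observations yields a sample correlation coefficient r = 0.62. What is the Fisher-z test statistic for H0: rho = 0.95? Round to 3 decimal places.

z_r = atanh(0.62) = 0.725005,  z_0 = atanh(0.95) = 1.831781
SE = 1/√(n−3) = 1/√241 = 0.064416
z = (z_r − z_0)/SE = (0.725005 − 1.831781) / 0.064416 = -1.106776 / 0.064416 = -17.182

-17.182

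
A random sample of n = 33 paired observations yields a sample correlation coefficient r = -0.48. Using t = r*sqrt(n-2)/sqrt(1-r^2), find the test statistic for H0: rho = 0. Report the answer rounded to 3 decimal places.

-3.046

t = r·√(n−2) / √(1−r²) with r = -0.48, n = 33
  = -0.48·√31 / √(1 − 0.2304)
  = -0.48·5.567764 / 0.877268
  = -2.672527 / 0.877268 = -3.046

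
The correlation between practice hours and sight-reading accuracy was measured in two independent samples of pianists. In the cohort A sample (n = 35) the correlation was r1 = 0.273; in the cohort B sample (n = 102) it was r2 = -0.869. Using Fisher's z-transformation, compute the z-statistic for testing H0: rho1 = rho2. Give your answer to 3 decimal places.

z1 = atanh(0.273) = 0.280103,  z2 = atanh(-0.869) = -1.328981
SE = √(1/(n1−3) + 1/(n2−3)) = √(1/32 + 1/99) = √(0.0312500 + 0.0101010) = √0.0413510 = 0.203349
z = (z1 − z2)/SE = (0.280103 − (-1.328981)) / 0.203349 = 1.609084 / 0.203349 = 7.913

7.913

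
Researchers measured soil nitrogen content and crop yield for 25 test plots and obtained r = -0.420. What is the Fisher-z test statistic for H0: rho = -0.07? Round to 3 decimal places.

z_r = atanh(-0.420) = -0.447692,  z_0 = atanh(-0.07) = -0.070115
SE = 1/√(n−3) = 1/√22 = 0.213201
z = (z_r − z_0)/SE = (-0.447692 − (-0.070115)) / 0.213201 = -0.377577 / 0.213201 = -1.771

-1.771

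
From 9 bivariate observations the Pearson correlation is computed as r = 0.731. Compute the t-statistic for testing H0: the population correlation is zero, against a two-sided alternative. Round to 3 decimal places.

2.834

t = r·√(n−2) / √(1−r²) with r = 0.731, n = 9
  = 0.731·√7 / √(1 − 0.534361)
  = 0.731·2.645751 / 0.682377
  = 1.934044 / 0.682377 = 2.834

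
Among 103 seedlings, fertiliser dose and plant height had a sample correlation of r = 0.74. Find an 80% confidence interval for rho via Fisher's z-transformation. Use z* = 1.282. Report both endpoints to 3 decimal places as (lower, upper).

z_r = atanh(0.74) = 0.950479;  SE = 1/√(n−3) = 1/√100 = 0.100000
z-limits: 0.950479 ± 1.282·0.100000 = 0.950479 ± 0.128200 = [0.822279, 1.078679]
ρ-limits: (tanh 0.822279, tanh 1.078679) = (0.676, 0.793)

(0.676, 0.793)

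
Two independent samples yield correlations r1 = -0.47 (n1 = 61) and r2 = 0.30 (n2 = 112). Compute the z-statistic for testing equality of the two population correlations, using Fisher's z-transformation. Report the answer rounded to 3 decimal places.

z1 = atanh(-0.47) = -0.510070,  z2 = atanh(0.30) = 0.309520
SE = √(1/(n1−3) + 1/(n2−3)) = √(1/58 + 1/109) = √(0.0172414 + 0.0091743) = √0.0264157 = 0.162529
z = (z1 − z2)/SE = (-0.510070 − 0.309520) / 0.162529 = -0.819590 / 0.162529 = -5.043

-5.043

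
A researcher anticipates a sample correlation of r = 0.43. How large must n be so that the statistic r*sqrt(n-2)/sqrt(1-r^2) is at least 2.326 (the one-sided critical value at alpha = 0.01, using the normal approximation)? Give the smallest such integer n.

26

Need r·√(n−2)/√(1−r²) ≥ 2.326
√(n−2) ≥ 2.326·√(1−0.1849) / 0.43 = 2.326·0.902829 / 0.43 = 4.8837
n−2 ≥ 23.8505  ⇒  n ≥ 25.8505
Smallest integer n = 26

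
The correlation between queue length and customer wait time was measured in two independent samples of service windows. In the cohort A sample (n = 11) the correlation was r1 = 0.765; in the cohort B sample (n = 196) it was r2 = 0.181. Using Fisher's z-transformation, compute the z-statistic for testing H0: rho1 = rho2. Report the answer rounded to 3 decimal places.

z1 = atanh(0.765) = 1.008160,  z2 = atanh(0.181) = 0.183016
SE = √(1/(n1−3) + 1/(n2−3)) = √(1/8 + 1/193) = √(0.1250000 + 0.0051813) = √0.1301813 = 0.360806
z = (z1 − z2)/SE = (1.008160 − 0.183016) / 0.360806 = 0.825144 / 0.360806 = 2.287

2.287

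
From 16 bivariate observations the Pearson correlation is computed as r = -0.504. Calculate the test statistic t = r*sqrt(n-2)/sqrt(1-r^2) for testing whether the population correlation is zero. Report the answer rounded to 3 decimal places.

t = r·√(n−2) / √(1−r²) with r = -0.504, n = 16
  = -0.504·√14 / √(1 − 0.254016)
  = -0.504·3.741657 / 0.863704
  = -1.885795 / 0.863704 = -2.183

-2.183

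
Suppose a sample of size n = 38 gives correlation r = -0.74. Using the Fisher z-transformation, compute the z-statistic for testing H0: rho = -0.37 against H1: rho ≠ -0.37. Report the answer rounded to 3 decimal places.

-3.325

z_r = atanh(-0.74) = -0.950479,  z_0 = atanh(-0.37) = -0.388423
SE = 1/√(n−3) = 1/√35 = 0.169031
z = (z_r − z_0)/SE = (-0.950479 − (-0.388423)) / 0.169031 = -0.562056 / 0.169031 = -3.325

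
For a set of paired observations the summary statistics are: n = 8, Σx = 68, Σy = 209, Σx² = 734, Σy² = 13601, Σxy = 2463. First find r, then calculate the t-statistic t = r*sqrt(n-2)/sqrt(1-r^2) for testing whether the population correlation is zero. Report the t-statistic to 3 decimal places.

S_xy = nΣxy − ΣxΣy = 8·2463 − 68·209 = 19704 − 14212 = 5492
S_xx = nΣx² − (Σx)² = 8·734 − 68² = 5872 − 4624 = 1248
S_yy = nΣy² − (Σy)² = 8·13601 − 209² = 108808 − 43681 = 65127
r = S_xy / √(S_xx·S_yy) = 5492 / √(1248·65127) = 5492 / √81278496 = 5492 / 9015.4587 = 0.6092
t = r·√(n−2)/√(1−r²) = 0.6092·√6 / √(1−0.371125) = 1.492229 / 0.793016 = 1.882

1.882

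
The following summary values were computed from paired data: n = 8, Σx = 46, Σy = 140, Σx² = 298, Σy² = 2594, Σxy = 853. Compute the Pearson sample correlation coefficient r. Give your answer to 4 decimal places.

S_xy = nΣxy − ΣxΣy = 8·853 − 46·140 = 6824 − 6440 = 384
S_xx = nΣx² − (Σx)² = 8·298 − 46² = 2384 − 2116 = 268
S_yy = nΣy² − (Σy)² = 8·2594 − 140² = 20752 − 19600 = 1152
r = S_xy / √(S_xx·S_yy) = 384 / √(268·1152) = 384 / √308736 = 384 / 555.6402 = 0.6911

0.6911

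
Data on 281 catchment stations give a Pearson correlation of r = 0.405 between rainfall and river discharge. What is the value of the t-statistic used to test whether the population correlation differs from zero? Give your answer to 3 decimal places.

7.399

t = r·√(n−2) / √(1−r²) with r = 0.405, n = 281
  = 0.405·√279 / √(1 − 0.164025)
  = 0.405·16.703293 / 0.914317
  = 6.764834 / 0.914317 = 7.399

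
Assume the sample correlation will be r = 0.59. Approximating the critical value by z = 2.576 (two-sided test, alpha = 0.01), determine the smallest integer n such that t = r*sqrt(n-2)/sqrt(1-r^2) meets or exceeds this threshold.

15

Need r·√(n−2)/√(1−r²) ≥ 2.576
√(n−2) ≥ 2.576·√(1−0.3481) / 0.59 = 2.576·0.807403 / 0.59 = 3.5252
n−2 ≥ 12.4270  ⇒  n ≥ 14.4270
Smallest integer n = 15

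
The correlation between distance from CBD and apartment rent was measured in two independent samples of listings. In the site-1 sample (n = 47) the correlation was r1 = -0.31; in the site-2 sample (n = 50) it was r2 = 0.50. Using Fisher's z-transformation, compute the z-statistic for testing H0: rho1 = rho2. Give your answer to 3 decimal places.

-4.147

z1 = atanh(-0.31) = -0.320545,  z2 = atanh(0.50) = 0.549306
SE = √(1/(n1−3) + 1/(n2−3)) = √(1/44 + 1/47) = √(0.0227273 + 0.0212766) = √0.0440039 = 0.209771
z = (z1 − z2)/SE = (-0.320545 − 0.549306) / 0.209771 = -0.869851 / 0.209771 = -4.147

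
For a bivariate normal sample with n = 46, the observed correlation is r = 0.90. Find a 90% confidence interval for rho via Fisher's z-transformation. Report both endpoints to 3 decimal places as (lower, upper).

(0.840, 0.938)

z_r = atanh(0.90) = 1.472219;  SE = 1/√(n−3) = 1/√43 = 0.152499
z-limits: 1.472219 ± 1.645·0.152499 = 1.472219 ± 0.250861 = [1.221358, 1.723080]
ρ-limits: (tanh 1.221358, tanh 1.723080) = (0.840, 0.938)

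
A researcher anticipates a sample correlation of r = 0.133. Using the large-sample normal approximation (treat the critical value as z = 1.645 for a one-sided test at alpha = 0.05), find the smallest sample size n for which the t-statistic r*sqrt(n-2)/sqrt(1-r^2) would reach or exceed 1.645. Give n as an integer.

Need r·√(n−2)/√(1−r²) ≥ 1.645
√(n−2) ≥ 1.645·√(1−0.017689) / 0.133 = 1.645·0.991116 / 0.133 = 12.2585
n−2 ≥ 150.2708  ⇒  n ≥ 152.2708
Smallest integer n = 153

153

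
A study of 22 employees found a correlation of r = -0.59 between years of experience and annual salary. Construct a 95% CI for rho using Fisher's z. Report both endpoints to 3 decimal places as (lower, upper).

z_r = atanh(-0.59) = -0.677666;  SE = 1/√(n−3) = 1/√19 = 0.229416
z-limits: -0.677666 ± 1.960·0.229416 = -0.677666 ± 0.449655 = [-1.127321, -0.228011]
ρ-limits: (tanh -1.127321, tanh -0.228011) = (-0.810, -0.224)

(-0.810, -0.224)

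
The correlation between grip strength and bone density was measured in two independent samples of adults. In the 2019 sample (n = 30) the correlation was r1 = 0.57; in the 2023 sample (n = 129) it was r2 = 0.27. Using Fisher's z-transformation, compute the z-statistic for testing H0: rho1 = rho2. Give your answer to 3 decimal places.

z1 = atanh(0.57) = 0.647523,  z2 = atanh(0.27) = 0.276864
SE = √(1/(n1−3) + 1/(n2−3)) = √(1/27 + 1/126) = √(0.0370370 + 0.0079365) = √0.0449735 = 0.212070
z = (z1 − z2)/SE = (0.647523 − 0.276864) / 0.212070 = 0.370659 / 0.212070 = 1.748

1.748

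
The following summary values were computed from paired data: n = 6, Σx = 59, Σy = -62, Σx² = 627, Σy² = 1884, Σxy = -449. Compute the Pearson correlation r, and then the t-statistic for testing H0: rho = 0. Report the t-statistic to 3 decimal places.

S_xy = nΣxy − ΣxΣy = 6·(-449) − 59·(-62) = -2694 − (-3658) = 964
S_xx = nΣx² − (Σx)² = 6·627 − 59² = 3762 − 3481 = 281
S_yy = nΣy² − (Σy)² = 6·1884 − (-62)² = 11304 − 3844 = 7460
r = S_xy / √(S_xx·S_yy) = 964 / √(281·7460) = 964 / √2096260 = 964 / 1447.8467 = 0.6658
t = r·√(n−2)/√(1−r²) = 0.6658·√4 / √(1−0.443290) = 1.331600 / 0.746130 = 1.785

1.785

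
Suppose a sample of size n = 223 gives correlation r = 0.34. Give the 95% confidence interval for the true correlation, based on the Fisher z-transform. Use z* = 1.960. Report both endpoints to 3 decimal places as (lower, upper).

(0.218, 0.451)

z_r = atanh(0.34) = 0.354093;  SE = 1/√(n−3) = 1/√220 = 0.067420
z-limits: 0.354093 ± 1.960·0.067420 = 0.354093 ± 0.132143 = [0.221950, 0.486236]
ρ-limits: (tanh 0.221950, tanh 0.486236) = (0.218, 0.451)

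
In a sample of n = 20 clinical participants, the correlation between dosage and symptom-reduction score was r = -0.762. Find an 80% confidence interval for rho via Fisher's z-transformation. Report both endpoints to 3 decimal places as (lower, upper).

(-0.865, -0.598)

Fisher z: z_r = atanh(r) = ½·ln((1+(-0.762))/(1−(-0.762))) = -1.000967
SE(z) = 1/√(n−3) = 1/√17 = 0.242536
80% ⇒ z* = 1.282; margin = 1.282·0.242536 = 0.310931
CI on z-scale: (-1.311898, -0.690036)
Back-transform: tanh(-1.311898) = -0.864755, tanh(-0.690036) = -0.598005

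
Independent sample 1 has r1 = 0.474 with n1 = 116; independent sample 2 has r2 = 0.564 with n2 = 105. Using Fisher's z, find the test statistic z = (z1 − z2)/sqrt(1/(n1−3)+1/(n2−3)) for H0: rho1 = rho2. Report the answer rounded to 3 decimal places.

z1 = atanh(0.474) = 0.515217,  z2 = atanh(0.564) = 0.638680
SE = √(1/(n1−3) + 1/(n2−3)) = √(1/113 + 1/102) = √(0.0088496 + 0.0098039) = √0.0186535 = 0.136578
z = (z1 − z2)/SE = (0.515217 − 0.638680) / 0.136578 = -0.123463 / 0.136578 = -0.904

-0.904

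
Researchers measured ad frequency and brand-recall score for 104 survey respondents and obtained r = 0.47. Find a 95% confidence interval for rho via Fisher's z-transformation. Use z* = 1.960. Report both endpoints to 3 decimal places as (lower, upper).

z_r = atanh(0.47) = 0.510070;  SE = 1/√(n−3) = 1/√101 = 0.099504
z-limits: 0.510070 ± 1.960·0.099504 = 0.510070 ± 0.195028 = [0.315042, 0.705098]
ρ-limits: (tanh 0.315042, tanh 0.705098) = (0.305, 0.608)

(0.305, 0.608)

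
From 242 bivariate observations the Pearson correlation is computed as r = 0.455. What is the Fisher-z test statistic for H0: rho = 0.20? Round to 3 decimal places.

4.456

z_r = atanh(0.455) = 0.490988,  z_0 = atanh(0.20) = 0.202733
SE = 1/√(n−3) = 1/√239 = 0.064685
z = (z_r − z_0)/SE = (0.490988 − 0.202733) / 0.064685 = 0.288255 / 0.064685 = 4.456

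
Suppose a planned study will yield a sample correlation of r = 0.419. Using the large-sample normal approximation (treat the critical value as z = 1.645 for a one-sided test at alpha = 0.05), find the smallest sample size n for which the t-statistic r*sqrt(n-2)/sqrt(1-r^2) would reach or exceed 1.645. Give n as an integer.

r√(n−2)/√(1−r²) ≥ 1.645  ⇔  n−2 ≥ (1.645)²·(1−r²)/r²
(1−r²)/r² = (1−0.175561)/0.175561 = 4.6960
n ≥ 2 + 2.706025·4.6960 = 2 + 12.7075 = 14.7075
⌈14.7075⌉ = 15

15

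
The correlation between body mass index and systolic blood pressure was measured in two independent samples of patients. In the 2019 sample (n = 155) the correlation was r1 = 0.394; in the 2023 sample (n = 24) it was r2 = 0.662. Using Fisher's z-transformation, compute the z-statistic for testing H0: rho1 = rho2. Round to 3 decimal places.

-1.632

z1 = atanh(0.394) = 0.416526,  z2 = atanh(0.662) = 0.796366
SE = √(1/(n1−3) + 1/(n2−3)) = √(1/152 + 1/21) = √(0.0065789 + 0.0476190) = √0.0541979 = 0.232804
z = (z1 − z2)/SE = (0.416526 − 0.796366) / 0.232804 = -0.379840 / 0.232804 = -1.632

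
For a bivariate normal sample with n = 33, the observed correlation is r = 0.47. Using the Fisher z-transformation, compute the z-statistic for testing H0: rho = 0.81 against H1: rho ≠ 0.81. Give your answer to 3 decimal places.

-3.379

Fisher z: atanh(0.47) = 0.510070, atanh(0.81) = 1.127029
z = (z_r − z_0)·√(n−3) = (0.510070 − 1.127029)·√30 = -0.616959 · 5.477226 = -3.379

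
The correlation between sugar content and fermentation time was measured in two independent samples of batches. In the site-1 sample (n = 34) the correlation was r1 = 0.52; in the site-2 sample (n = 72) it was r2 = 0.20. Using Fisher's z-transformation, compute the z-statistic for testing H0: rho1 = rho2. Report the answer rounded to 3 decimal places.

z1 = atanh(0.52) = 0.576340,  z2 = atanh(0.20) = 0.202733
SE = √(1/(n1−3) + 1/(n2−3)) = √(1/31 + 1/69) = √(0.0322581 + 0.0144928) = √0.0467509 = 0.216220
z = (z1 − z2)/SE = (0.576340 − 0.202733) / 0.216220 = 0.373607 / 0.216220 = 1.728

1.728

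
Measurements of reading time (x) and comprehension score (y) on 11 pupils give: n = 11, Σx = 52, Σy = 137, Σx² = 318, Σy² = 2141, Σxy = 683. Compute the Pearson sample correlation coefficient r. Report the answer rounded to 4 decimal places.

0.1996

Numerator: nΣxy − (Σx)(Σy) = 11·683 − (52)(137) = 389
Denominator: √[(nΣx²−(Σx)²)(nΣy²−(Σy)²)]
  nΣx²−(Σx)² = 11·318 − 2704 = 794;  nΣy²−(Σy)² = 11·2141 − 18769 = 4782
  √(794·4782) = √3796908 = 1948.5656
r = 389 / 1948.5656 = 0.1996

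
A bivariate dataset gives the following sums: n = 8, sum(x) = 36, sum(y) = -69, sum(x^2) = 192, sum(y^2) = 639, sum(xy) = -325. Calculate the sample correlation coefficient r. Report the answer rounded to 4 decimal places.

Numerator: nΣxy − (Σx)(Σy) = 8·(-325) − (36)(-69) = -116
Denominator: √[(nΣx²−(Σx)²)(nΣy²−(Σy)²)]
  nΣx²−(Σx)² = 8·192 − 1296 = 240;  nΣy²−(Σy)² = 8·639 − 4761 = 351
  √(240·351) = √84240 = 290.2413
r = -116 / 290.2413 = -0.3997

-0.3997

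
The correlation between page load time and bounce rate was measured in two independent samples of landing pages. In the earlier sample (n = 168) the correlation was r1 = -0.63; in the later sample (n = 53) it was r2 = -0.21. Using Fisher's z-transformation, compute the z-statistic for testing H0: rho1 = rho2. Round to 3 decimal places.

-3.272

Fisher z-transforms: z1 = atanh(-0.63) = -0.741416, z2 = atanh(-0.21) = -0.213171; difference d = -0.528245
Var(d) = 1/165 + 1/50 = 0.0060606 + 0.0200000 = 0.0260606
z = d/√Var(d) = -0.528245 / √0.0260606 = -0.528245 / 0.161433 = -3.272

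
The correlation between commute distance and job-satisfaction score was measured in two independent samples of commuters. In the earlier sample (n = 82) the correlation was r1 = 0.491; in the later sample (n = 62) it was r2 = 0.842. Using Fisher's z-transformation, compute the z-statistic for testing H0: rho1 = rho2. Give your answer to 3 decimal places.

-4.014

z1 = atanh(0.491) = 0.537377,  z2 = atanh(0.842) = 1.228006
SE = √(1/(n1−3) + 1/(n2−3)) = √(1/79 + 1/59) = √(0.0126582 + 0.0169492) = √0.0296074 = 0.172068
z = (z1 − z2)/SE = (0.537377 − 1.228006) / 0.172068 = -0.690629 / 0.172068 = -4.014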